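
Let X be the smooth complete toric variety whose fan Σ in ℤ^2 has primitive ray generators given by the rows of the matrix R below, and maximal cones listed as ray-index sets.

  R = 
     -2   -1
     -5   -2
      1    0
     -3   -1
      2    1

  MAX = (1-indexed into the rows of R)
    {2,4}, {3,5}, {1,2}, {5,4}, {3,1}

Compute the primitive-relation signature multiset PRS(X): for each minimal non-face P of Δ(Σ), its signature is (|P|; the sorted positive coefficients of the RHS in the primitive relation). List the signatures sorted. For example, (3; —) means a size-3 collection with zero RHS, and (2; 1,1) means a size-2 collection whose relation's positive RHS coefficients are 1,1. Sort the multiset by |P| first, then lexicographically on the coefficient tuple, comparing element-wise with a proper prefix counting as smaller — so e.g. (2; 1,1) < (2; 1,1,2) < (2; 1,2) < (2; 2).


5 collections generate NE(X_Σ); each relation:

  {1,5}:  v_{1} + v_{5} = 0  ⟹  sig = (2; —)
  {1,4}:  v_{1} + v_{4} = v_{2}  ⟹  sig = (2; 1)
  {2,5}:  v_{2} + v_{5} = v_{4}  ⟹  sig = (2; 1)
  {3,4}:  v_{3} + v_{4} = v_{1}  ⟹  sig = (2; 1)
  {2,3}:  v_{2} + v_{3} = 2·v_{1}  ⟹  sig = (2; 2)

Sorted signature multiset PRS(X):
{ (2; —),  (2; 1) ×3,  (2; 2) }


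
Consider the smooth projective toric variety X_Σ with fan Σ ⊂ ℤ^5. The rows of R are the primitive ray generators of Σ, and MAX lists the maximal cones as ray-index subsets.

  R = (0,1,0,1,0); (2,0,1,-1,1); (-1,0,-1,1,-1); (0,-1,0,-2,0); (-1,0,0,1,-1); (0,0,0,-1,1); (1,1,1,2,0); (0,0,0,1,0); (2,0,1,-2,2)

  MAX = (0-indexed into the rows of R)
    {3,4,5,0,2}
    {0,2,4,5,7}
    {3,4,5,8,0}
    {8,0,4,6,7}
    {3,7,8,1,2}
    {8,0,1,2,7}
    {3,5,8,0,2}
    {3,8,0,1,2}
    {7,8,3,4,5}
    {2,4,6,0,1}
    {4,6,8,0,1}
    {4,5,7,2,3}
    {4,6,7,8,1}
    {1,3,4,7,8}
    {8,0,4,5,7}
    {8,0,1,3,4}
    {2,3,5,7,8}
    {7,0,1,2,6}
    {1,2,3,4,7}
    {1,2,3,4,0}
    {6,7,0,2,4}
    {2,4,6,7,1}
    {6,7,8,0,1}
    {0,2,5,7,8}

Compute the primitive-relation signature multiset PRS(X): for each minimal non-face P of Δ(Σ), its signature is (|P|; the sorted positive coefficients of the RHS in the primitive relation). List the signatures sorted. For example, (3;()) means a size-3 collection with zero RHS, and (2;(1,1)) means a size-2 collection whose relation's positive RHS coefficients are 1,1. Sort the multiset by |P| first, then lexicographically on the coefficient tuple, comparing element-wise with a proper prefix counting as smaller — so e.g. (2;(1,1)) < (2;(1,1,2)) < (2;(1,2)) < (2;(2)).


Δ(Σ) — 9 vertices, 7 min non-faces:

  {1,5}:  v_{1} + v_{5} = v_{8}  ⟹  sig = (2;(1))
  {3,6}:  v_{3} + v_{6} = v_{1} + v_{4}  ⟹  sig = (2;(1,1))
  {5,6}:  v_{5} + v_{6} = v_{0} + v_{4} + v_{7} + v_{8}  ⟹  sig = (2;(1,1,1,1))
  {0,3,7}:  v_{0} + v_{3} + v_{7} = 0  ⟹  sig = (3;())
  {2,4,8}:  v_{2} + v_{4} + v_{8} = 0  ⟹  sig = (3;())
  {2,6,8}:  v_{2} + v_{6} + v_{8} = v_{0} + v_{1} + v_{7}  ⟹  sig = (3;(1,1,1))
  {0,1,4,7}:  v_{0} + v_{1} + v_{4} + v_{7} = v_{6}  ⟹  sig = (4;(1))

Signatures (|P|; sorted positive RHS coefficients), sorted:
[(2;(1)), (2;(1,1)), (2;(1,1,1,1)), (3;()), (3;()), (3;(1,1,1)), (4;(1))]


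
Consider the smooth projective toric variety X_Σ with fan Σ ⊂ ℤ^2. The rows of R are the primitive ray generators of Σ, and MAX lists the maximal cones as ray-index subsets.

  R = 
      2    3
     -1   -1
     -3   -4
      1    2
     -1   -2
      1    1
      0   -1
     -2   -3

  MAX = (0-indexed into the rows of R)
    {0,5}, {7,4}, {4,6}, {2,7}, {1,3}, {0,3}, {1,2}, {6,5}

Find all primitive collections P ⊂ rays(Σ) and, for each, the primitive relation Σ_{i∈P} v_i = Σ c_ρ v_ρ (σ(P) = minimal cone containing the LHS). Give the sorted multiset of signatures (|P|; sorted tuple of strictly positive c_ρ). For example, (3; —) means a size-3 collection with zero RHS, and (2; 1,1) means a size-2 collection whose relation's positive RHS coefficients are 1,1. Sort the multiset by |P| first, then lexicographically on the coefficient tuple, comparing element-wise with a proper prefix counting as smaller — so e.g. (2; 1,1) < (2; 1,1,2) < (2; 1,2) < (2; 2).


Minimal non-faces — 20 found among 8 rays, 8 max cones:

  {0,7}:  v_{0} + v_{7} = 0  →  sig = (2; —)
  {1,5}:  v_{1} + v_{5} = 0  →  sig = (2; —)
  {3,4}:  v_{3} + v_{4} = 0  →  sig = (2; —)
  {0,1}:  v_{0} + v_{1} = v_{3}  →  sig = (2; 1)
  {0,2}:  v_{0} + v_{2} = v_{1}  →  sig = (2; 1)
  {0,4}:  v_{0} + v_{4} = v_{5}  →  sig = (2; 1)
  {1,4}:  v_{1} + v_{4} = v_{7}  →  sig = (2; 1)
  {1,6}:  v_{1} + v_{6} = v_{4}  →  sig = (2; 1)
  {1,7}:  v_{1} + v_{7} = v_{2}  →  sig = (2; 1)
  {2,5}:  v_{2} + v_{5} = v_{7}  →  sig = (2; 1)
  {3,5}:  v_{3} + v_{5} = v_{0}  →  sig = (2; 1)
  {3,6}:  v_{3} + v_{6} = v_{5}  →  sig = (2; 1)
  {3,7}:  v_{3} + v_{7} = v_{1}  →  sig = (2; 1)
  {4,5}:  v_{4} + v_{5} = v_{6}  →  sig = (2; 1)
  {5,7}:  v_{5} + v_{7} = v_{4}  →  sig = (2; 1)
  {2,6}:  v_{2} + v_{6} = v_{4} + v_{7}  →  sig = (2; 1,1)
  {0,6}:  v_{0} + v_{6} = 2·v_{5}  →  sig = (2; 2)
  {2,3}:  v_{2} + v_{3} = 2·v_{1}  →  sig = (2; 2)
  {2,4}:  v_{2} + v_{4} = 2·v_{7}  →  sig = (2; 2)
  {6,7}:  v_{6} + v_{7} = 2·v_{4}  →  sig = (2; 2)

so the primitive-relation signature multiset is
    |P|=2: 20 collections, coeffs (), (), (), (1), (1), (1), (1), (1), (1), (1), (1), (1), (1), (1), (1), (1,1), (2), (2), (2), (2)


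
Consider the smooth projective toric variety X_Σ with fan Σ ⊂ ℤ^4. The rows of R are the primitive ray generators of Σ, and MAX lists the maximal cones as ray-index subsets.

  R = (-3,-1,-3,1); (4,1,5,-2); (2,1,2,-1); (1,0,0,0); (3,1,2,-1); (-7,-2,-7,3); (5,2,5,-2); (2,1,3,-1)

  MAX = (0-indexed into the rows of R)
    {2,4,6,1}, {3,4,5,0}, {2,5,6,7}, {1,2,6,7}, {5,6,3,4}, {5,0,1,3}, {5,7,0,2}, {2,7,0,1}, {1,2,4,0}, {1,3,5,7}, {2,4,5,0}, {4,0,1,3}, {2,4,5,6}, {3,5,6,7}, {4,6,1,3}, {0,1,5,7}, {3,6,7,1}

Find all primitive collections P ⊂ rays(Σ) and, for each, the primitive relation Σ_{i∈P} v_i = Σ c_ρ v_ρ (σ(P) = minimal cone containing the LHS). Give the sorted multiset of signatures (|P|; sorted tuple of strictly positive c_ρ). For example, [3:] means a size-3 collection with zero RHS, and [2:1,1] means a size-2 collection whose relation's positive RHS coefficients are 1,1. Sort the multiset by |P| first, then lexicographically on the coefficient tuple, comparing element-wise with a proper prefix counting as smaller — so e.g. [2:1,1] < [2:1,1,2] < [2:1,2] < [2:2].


The 7 primitive collections of Σ (r=8, n=4):

  P={0,6}:  v_{0} + v_{6} = v_{2}  so sig = [2:1]
  P={2,3}:  v_{2} + v_{3} = v_{4}  so sig = [2:1]
  P={4,7}:  v_{4} + v_{7} = v_{6}  so sig = [2:1]
  P={0,3,7}:  v_{0} + v_{3} + v_{7} = 0  so sig = [3:]
  P={1,4,5}:  v_{1} + v_{4} + v_{5} = 0  so sig = [3:]
  P={1,5,6}:  v_{1} + v_{5} + v_{6} = v_{7}  so sig = [3:1]
  P={1,2,5}:  v_{1} + v_{2} + v_{5} = v_{0} + v_{7}  so sig = [3:1,1]

Hence PRS(X_Σ) =
    [2:1]
    [2:1]
    [2:1]
    [3:]
    [3:]
    [3:1]
    [3:1,1]


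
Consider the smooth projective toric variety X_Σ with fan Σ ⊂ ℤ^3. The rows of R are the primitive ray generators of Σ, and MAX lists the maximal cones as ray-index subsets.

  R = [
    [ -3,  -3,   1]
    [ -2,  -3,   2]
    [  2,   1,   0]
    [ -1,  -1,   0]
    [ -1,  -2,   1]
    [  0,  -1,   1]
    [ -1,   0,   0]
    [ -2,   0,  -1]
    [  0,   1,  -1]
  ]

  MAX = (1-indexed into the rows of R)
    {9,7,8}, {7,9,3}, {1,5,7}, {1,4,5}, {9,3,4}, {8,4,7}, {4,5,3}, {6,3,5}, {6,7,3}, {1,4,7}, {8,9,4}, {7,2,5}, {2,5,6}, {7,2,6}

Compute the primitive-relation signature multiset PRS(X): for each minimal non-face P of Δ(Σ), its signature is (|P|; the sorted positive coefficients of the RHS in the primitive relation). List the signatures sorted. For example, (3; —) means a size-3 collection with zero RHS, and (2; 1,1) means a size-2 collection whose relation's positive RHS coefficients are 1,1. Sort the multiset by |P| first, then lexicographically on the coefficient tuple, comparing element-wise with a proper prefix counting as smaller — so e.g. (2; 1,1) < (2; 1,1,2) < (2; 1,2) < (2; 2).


The 20 primitive collections of Σ (r=9, n=3):

  {6,9}:  v_{6} + v_{9} = 0  ⇒ sig = (2; —)
  {1,3}:  v_{1} + v_{3} = v_{5}  ⇒ sig = (2; 1)
  {3,8}:  v_{3} + v_{8} = v_{9}  ⇒ sig = (2; 1)
  {4,6}:  v_{4} + v_{6} = v_{5}  ⇒ sig = (2; 1)
  {5,9}:  v_{5} + v_{9} = v_{4}  ⇒ sig = (2; 1)
  {2,8}:  v_{2} + v_{8} = v_{1} + v_{7}  ⇒ sig = (2; 1,1)
  {2,9}:  v_{2} + v_{9} = v_{5} + v_{7}  ⇒ sig = (2; 1,1)
  {6,8}:  v_{6} + v_{8} = v_{4} + v_{7}  ⇒ sig = (2; 1,1)
  {1,6}:  v_{1} + v_{6} = 2·v_{5} + v_{7}  ⇒ sig = (2; 1,2)
  {1,9}:  v_{1} + v_{9} = 2·v_{4} + v_{7}  ⇒ sig = (2; 1,2)
  {2,4}:  v_{2} + v_{4} = 2·v_{5} + v_{7}  ⇒ sig = (2; 1,2)
  {5,8}:  v_{5} + v_{8} = 2·v_{4} + v_{7}  ⇒ sig = (2; 1,2)
  {2,3}:  v_{2} + v_{3} = 2·v_{6}  ⇒ sig = (2; 2)
  {1,2}:  v_{1} + v_{2} = 3·v_{5} + 2·v_{7}  ⇒ sig = (2; 2,3)
  {1,8}:  v_{1} + v_{8} = 3·v_{4} + 2·v_{7}  ⇒ sig = (2; 2,3)
  {3,4,7}:  v_{3} + v_{4} + v_{7} = 0  ⇒ sig = (3; —)
  {3,5,7}:  v_{3} + v_{5} + v_{7} = v_{6}  ⇒ sig = (3; 1)
  {4,5,7}:  v_{4} + v_{5} + v_{7} = v_{1}  ⇒ sig = (3; 1)
  {4,7,9}:  v_{4} + v_{7} + v_{9} = v_{8}  ⇒ sig = (3; 1)
  {5,6,7}:  v_{5} + v_{6} + v_{7} = v_{2}  ⇒ sig = (3; 1)

Sorted signature multiset PRS(X):
    (2; —)
    (2; 1)
    (2; 1)
    (2; 1)
    (2; 1)
    (2; 1,1)
    (2; 1,1)
    (2; 1,1)
    (2; 1,2)
    (2; 1,2)
    (2; 1,2)
    (2; 1,2)
    (2; 2)
    (2; 2,3)
    (2; 2,3)
    (3; —)
    (3; 1)
    (3; 1)
    (3; 1)
    (3; 1)


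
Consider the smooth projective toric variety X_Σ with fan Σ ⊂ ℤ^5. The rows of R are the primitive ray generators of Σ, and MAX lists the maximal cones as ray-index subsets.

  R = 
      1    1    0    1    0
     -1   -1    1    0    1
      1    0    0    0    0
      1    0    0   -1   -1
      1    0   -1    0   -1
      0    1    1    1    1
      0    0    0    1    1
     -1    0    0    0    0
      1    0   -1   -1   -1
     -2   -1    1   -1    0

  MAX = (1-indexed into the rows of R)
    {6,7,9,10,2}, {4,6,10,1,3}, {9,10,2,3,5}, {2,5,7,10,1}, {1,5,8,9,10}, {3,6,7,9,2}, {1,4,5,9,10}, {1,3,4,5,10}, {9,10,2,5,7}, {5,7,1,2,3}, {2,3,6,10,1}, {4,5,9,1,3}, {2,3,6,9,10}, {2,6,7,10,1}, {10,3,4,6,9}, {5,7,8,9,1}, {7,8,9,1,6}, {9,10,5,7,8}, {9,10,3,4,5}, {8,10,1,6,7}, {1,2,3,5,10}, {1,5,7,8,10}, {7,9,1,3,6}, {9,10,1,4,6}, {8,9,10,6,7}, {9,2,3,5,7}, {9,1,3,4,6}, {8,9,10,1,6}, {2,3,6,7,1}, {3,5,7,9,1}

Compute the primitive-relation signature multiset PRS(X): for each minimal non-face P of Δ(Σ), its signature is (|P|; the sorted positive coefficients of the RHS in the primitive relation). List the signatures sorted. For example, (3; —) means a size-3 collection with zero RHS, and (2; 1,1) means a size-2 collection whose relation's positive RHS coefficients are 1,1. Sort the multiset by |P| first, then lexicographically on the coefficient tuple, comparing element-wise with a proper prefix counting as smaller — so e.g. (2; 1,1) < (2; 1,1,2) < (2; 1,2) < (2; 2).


Minimal non-faces — 10 found among 10 rays, 30 max cones:

  P = {3,8}:  v_{3} + v_{8} = 0  so sig = (2; —)
  P = {4,7}:  v_{4} + v_{7} = v_{3}  so sig = (2; 1)
  P = {5,6}:  v_{5} + v_{6} = v_{1}  so sig = (2; 1)
  P = {2,8}:  v_{2} + v_{8} = v_{7} + v_{10}  so sig = (2; 1,1)
  P = {4,8}:  v_{4} + v_{8} = v_{1} + v_{9} + v_{10}  so sig = (2; 1,1,1)
  P = {2,4}:  v_{2} + v_{4} = 2·v_{3} + v_{10}  so sig = (2; 1,2)
  P = {1,2,9}:  v_{1} + v_{2} + v_{9} = v_{3}  so sig = (3; 1)
  P = {3,7,10}:  v_{3} + v_{7} + v_{10} = v_{2}  so sig = (3; 1)
  P = {1,7,9,10}:  v_{1} + v_{7} + v_{9} + v_{10} = 0  so sig = (4; —)
  P = {1,3,9,10}:  v_{1} + v_{3} + v_{9} + v_{10} = v_{4}  so sig = (4; 1)

Sorted signature multiset PRS(X):
[(2; —), (2; 1), (2; 1), (2; 1,1), (2; 1,1,1), (2; 1,2), (3; 1), (3; 1), (4; —), (4; 1)]


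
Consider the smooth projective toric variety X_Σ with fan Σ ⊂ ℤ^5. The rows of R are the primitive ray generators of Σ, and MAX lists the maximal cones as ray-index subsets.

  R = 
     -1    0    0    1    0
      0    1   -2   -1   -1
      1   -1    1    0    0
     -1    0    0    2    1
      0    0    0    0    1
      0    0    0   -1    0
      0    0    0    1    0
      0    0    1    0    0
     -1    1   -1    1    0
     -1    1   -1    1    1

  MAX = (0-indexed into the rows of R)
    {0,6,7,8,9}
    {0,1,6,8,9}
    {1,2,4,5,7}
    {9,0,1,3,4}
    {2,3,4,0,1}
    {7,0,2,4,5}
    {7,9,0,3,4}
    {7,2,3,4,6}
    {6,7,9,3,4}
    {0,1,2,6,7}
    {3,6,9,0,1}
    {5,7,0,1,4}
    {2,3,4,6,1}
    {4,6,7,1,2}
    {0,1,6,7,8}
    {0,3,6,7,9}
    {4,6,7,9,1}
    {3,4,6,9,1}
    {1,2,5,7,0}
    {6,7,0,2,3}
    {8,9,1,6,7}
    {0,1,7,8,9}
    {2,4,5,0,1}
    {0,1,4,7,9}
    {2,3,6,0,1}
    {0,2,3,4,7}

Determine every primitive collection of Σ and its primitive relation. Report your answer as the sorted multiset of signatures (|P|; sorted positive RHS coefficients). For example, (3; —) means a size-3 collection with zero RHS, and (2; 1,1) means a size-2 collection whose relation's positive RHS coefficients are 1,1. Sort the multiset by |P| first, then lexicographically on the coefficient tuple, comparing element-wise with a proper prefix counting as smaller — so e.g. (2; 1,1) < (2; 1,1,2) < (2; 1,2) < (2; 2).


Δ(Σ) — 10 vertices, 12 min non-faces:

  P={5,6}:  v_{5} + v_{6} = 0  so sig = (2; —)
  P={2,8}:  v_{2} + v_{8} = v_{6}  so sig = (2; 1)
  P={4,8}:  v_{4} + v_{8} = v_{9}  so sig = (2; 1)
  P={2,9}:  v_{2} + v_{9} = v_{4} + v_{6}  so sig = (2; 1,1)
  P={3,5}:  v_{3} + v_{5} = v_{0} + v_{4}  so sig = (2; 1,1)
  P={3,8}:  v_{3} + v_{8} = v_{0} + v_{6} + v_{9}  so sig = (2; 1,1,1)
  P={5,8}:  v_{5} + v_{8} = v_{0} + v_{1} + v_{4} + v_{7}  so sig = (2; 1,1,1,1)
  P={5,9}:  v_{5} + v_{9} = v_{0} + v_{1} + 2·v_{4} + v_{7}  so sig = (2; 1,1,1,2)
  P={0,4,6}:  v_{0} + v_{4} + v_{6} = v_{3}  so sig = (3; 1)
  P={1,3,7}:  v_{1} + v_{3} + v_{7} = v_{8}  so sig = (3; 1)
  P={0,1,2,4,7}:  v_{0} + v_{1} + v_{2} + v_{4} + v_{7} = 0  so sig = (5; —)
  P={0,1,6,7,9}:  v_{0} + v_{1} + v_{6} + v_{7} + v_{9} = 2·v_{8}  so sig = (5; 2)

so the primitive-relation signature multiset is
    |P|=2: 8 collections, coeffs (), (1), (1), (1,1), (1,1), (1,1,1), (1,1,1,1), (1,1,1,2)
    |P|=3: 2 collections, coeffs (1), (1)
    |P|=5: 2 collections, coeffs (), (2)


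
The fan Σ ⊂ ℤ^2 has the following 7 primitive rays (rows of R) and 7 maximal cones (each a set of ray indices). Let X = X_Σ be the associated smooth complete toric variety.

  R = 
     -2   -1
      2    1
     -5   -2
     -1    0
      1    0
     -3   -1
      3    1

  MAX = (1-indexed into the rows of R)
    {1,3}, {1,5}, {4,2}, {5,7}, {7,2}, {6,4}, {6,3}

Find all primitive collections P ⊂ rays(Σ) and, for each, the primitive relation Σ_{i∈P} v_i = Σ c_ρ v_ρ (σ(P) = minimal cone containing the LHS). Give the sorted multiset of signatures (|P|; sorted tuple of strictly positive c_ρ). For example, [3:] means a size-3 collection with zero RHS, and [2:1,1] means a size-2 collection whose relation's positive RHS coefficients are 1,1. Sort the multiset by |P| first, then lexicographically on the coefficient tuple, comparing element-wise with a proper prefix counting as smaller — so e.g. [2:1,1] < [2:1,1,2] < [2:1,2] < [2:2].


14 collections generate NE(X_Σ); each relation:

  {1,2}:  v_{1} + v_{2} = 0  ⟹  sig = [2:]
  {4,5}:  v_{4} + v_{5} = 0  ⟹  sig = [2:]
  {6,7}:  v_{6} + v_{7} = 0  ⟹  sig = [2:]
  {1,4}:  v_{1} + v_{4} = v_{6}  ⟹  sig = [2:1]
  {1,6}:  v_{1} + v_{6} = v_{3}  ⟹  sig = [2:1]
  {1,7}:  v_{1} + v_{7} = v_{5}  ⟹  sig = [2:1]
  {2,3}:  v_{2} + v_{3} = v_{6}  ⟹  sig = [2:1]
  {2,5}:  v_{2} + v_{5} = v_{7}  ⟹  sig = [2:1]
  {2,6}:  v_{2} + v_{6} = v_{4}  ⟹  sig = [2:1]
  {3,7}:  v_{3} + v_{7} = v_{1}  ⟹  sig = [2:1]
  {4,7}:  v_{4} + v_{7} = v_{2}  ⟹  sig = [2:1]
  {5,6}:  v_{5} + v_{6} = v_{1}  ⟹  sig = [2:1]
  {3,4}:  v_{3} + v_{4} = 2·v_{6}  ⟹  sig = [2:2]
  {3,5}:  v_{3} + v_{5} = 2·v_{1}  ⟹  sig = [2:2]

so the primitive-relation signature multiset is
    [2:]
    [2:]
    [2:]
    [2:1]
    [2:1]
    [2:1]
    [2:1]
    [2:1]
    [2:1]
    [2:1]
    [2:1]
    [2:1]
    [2:2]
    [2:2]


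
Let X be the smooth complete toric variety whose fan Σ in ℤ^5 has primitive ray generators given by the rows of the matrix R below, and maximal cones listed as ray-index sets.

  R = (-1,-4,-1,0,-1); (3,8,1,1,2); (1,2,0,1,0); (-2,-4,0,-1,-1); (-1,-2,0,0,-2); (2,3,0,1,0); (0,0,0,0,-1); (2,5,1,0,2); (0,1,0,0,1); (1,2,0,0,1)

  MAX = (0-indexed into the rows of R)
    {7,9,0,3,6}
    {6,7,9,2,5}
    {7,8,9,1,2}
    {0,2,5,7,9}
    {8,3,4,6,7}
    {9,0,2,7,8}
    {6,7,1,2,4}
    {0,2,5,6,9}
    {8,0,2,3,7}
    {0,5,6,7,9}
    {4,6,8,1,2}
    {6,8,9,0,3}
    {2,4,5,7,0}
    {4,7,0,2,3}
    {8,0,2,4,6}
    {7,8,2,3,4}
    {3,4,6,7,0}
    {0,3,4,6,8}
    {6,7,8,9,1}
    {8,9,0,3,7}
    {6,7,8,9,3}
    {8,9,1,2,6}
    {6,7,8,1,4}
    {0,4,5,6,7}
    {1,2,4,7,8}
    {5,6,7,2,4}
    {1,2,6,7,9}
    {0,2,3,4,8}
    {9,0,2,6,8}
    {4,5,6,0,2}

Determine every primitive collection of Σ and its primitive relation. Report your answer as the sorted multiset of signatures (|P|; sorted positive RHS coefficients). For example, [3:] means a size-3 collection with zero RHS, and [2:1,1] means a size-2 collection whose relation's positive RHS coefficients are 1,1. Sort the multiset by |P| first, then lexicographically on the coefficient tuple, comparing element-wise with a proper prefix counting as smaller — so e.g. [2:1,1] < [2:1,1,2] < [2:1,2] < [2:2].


Σ has 12 primitive collections:

  P = {4,9}:  v_{4} + v_{9} = v_{6}  so sig = [2:1]
  P = {0,1}:  v_{0} + v_{1} = v_{2} + v_{9}  so sig = [2:1,1]
  P = {5,8}:  v_{5} + v_{8} = v_{2} + v_{9}  so sig = [2:1,1]
  P = {1,3}:  v_{1} + v_{3} = v_{4} + v_{7} + v_{8}  so sig = [2:1,1,1]
  P = {3,5}:  v_{3} + v_{5} = v_{0} + v_{4} + v_{7}  so sig = [2:1,1,1]
  P = {1,5}:  v_{1} + v_{5} = 2·v_{2} + v_{6} + v_{7} + v_{9}  so sig = [2:1,1,1,2]
  P = {2,3,9}:  v_{2} + v_{3} + v_{9} = 0  so sig = [3:]
  P = {2,3,6}:  v_{2} + v_{3} + v_{6} = v_{4}  so sig = [3:1]
  P = {0,4,7,8}:  v_{0} + v_{4} + v_{7} + v_{8} = 0  so sig = [4:]
  P = {0,2,6,7}:  v_{0} + v_{2} + v_{6} + v_{7} = v_{5}  so sig = [4:1]
  P = {0,6,7,8}:  v_{0} + v_{6} + v_{7} + v_{8} = v_{9}  so sig = [4:1]
  P = {2,6,7,8}:  v_{2} + v_{6} + v_{7} + v_{8} = v_{1}  so sig = [4:1]

Hence PRS(X_Σ) =
    [2:1]
    [2:1,1]
    [2:1,1]
    [2:1,1,1]
    [2:1,1,1]
    [2:1,1,1,2]
    [3:]
    [3:1]
    [4:]
    [4:1]
    [4:1]
    [4:1]


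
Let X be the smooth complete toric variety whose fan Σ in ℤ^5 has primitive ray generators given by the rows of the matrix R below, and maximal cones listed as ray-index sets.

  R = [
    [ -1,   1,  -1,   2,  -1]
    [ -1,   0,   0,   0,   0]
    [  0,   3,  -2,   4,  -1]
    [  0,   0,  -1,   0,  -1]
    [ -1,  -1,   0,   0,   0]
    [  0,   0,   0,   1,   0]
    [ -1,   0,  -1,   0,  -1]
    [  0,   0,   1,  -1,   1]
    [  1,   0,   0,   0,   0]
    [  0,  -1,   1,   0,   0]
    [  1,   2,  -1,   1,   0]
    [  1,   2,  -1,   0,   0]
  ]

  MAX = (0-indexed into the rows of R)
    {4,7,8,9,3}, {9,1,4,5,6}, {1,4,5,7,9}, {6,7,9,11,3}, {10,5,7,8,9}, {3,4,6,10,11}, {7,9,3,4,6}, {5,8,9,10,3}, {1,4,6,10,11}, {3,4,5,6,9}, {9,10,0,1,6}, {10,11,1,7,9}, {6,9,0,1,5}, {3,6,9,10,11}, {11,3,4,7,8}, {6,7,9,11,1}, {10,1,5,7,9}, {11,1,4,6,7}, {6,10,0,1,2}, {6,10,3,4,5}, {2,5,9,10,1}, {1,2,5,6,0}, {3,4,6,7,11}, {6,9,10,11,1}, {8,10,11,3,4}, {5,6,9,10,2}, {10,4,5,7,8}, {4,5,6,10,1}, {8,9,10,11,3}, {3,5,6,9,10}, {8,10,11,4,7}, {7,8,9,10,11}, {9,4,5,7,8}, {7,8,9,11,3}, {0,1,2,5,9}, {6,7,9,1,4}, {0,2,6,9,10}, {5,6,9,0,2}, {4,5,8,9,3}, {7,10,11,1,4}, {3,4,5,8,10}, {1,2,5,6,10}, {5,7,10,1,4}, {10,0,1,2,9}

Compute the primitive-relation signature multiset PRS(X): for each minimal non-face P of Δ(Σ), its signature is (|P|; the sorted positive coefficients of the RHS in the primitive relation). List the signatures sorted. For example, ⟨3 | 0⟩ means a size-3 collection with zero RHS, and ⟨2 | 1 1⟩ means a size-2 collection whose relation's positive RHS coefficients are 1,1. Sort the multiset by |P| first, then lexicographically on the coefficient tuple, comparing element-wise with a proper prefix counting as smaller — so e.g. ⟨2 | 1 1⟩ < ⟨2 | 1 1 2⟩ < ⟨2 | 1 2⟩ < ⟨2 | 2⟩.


|primitive collections| = 23. Relations:

  {1,8}:  v_{1} + v_{8} = 0 ; sig = ⟨2 | 0⟩
  {1,3}:  v_{1} + v_{3} = v_{6} ; sig = ⟨2 | 1⟩
  {5,11}:  v_{5} + v_{11} = v_{10} ; sig = ⟨2 | 1⟩
  {6,8}:  v_{6} + v_{8} = v_{3} ; sig = ⟨2 | 1⟩
  {0,8}:  v_{0} + v_{8} = v_{5} + v_{6} + v_{9} + v_{10} ; sig = ⟨2 | 1 1 1 1⟩
  {0,3}:  v_{0} + v_{3} = v_{5} + 2·v_{6} + v_{9} + v_{10} ; sig = ⟨2 | 1 1 1 2⟩
  {0,11}:  v_{0} + v_{11} = v_{1} + v_{6} + v_{9} + 2·v_{10} ; sig = ⟨2 | 1 1 1 2⟩
  {2,4}:  v_{2} + v_{4} = v_{1} + 3·v_{5} + v_{6} + v_{10} ; sig = ⟨2 | 1 1 1 3⟩
  {0,4}:  v_{0} + v_{4} = v_{1} + 2·v_{5} + v_{6} ; sig = ⟨2 | 1 1 2⟩
  {0,7}:  v_{0} + v_{7} = 2·v_{1} + v_{9} + v_{10} ; sig = ⟨2 | 1 1 2⟩
  {2,7}:  v_{2} + v_{7} = 2·v_{1} + v_{5} + v_{9} + 2·v_{10} ; sig = ⟨2 | 1 1 2 2⟩
  {2,8}:  v_{2} + v_{8} = 2·v_{5} + v_{6} + v_{9} + 2·v_{10} ; sig = ⟨2 | 1 1 2 2⟩
  {2,11}:  v_{2} + v_{11} = v_{0} + 2·v_{10} ; sig = ⟨2 | 1 2⟩
  {2,3}:  v_{2} + v_{3} = 2·v_{5} + 2·v_{6} + v_{9} + 2·v_{10} ; sig = ⟨2 | 1 2 2 2⟩
  {3,5,7}:  v_{3} + v_{5} + v_{7} = 0 ; sig = ⟨3 | 0⟩
  {4,9,11}:  v_{4} + v_{9} + v_{11} = 0 ; sig = ⟨3 | 0⟩
  {0,5,10}:  v_{0} + v_{5} + v_{10} = v_{2} ; sig = ⟨3 | 1⟩
  {3,7,10}:  v_{3} + v_{7} + v_{10} = v_{11} ; sig = ⟨3 | 1⟩
  {4,9,10}:  v_{4} + v_{9} + v_{10} = v_{5} ; sig = ⟨3 | 1⟩
  {5,6,7}:  v_{5} + v_{6} + v_{7} = v_{1} ; sig = ⟨3 | 1⟩
  {6,7,10}:  v_{6} + v_{7} + v_{10} = v_{1} + v_{11} ; sig = ⟨3 | 1 1⟩
  {1,2,6,9}:  v_{1} + v_{2} + v_{6} + v_{9} = 2·v_{0} ; sig = ⟨4 | 2⟩
  {1,5,6,9,10}:  v_{1} + v_{5} + v_{6} + v_{9} + v_{10} = v_{0} ; sig = ⟨5 | 1⟩

Sorted signature multiset PRS(X):
    |P|=2: 14 collections, coeffs (), (1), (1), (1), (1,1,1,1), (1,1,1,2), (1,1,1,2), (1,1,1,3), (1,1,2), (1,1,2), (1,1,2,2), (1,1,2,2), (1,2), (1,2,2,2)
    |P|=3: 7 collections, coeffs (), (), (1), (1), (1), (1), (1,1)
    |P|=4: 1 collection, coeffs (2)
    |P|=5: 1 collection, coeffs (1)


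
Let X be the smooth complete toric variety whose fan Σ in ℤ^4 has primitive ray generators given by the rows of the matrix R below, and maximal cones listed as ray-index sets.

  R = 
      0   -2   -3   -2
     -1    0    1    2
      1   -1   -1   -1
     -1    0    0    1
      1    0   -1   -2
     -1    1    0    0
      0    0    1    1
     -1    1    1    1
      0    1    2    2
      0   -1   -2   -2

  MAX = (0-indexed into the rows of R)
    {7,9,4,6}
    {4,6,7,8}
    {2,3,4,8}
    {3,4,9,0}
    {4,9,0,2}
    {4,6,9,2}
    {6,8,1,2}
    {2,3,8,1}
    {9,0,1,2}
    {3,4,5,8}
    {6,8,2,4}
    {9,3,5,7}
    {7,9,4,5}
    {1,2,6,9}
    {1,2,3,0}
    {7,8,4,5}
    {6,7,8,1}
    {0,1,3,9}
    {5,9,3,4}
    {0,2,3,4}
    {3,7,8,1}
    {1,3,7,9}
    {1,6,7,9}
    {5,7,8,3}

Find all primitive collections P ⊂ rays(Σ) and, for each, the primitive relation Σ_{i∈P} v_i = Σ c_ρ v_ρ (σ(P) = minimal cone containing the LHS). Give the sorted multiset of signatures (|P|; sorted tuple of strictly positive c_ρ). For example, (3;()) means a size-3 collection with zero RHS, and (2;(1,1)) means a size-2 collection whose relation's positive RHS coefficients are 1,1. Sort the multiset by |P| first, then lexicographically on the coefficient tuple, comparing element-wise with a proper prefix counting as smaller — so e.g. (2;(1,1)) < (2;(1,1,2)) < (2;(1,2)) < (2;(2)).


Primitive collections (13):

  P = {1,4}:  v_{1} + v_{4} = 0  →  sig = (2;())
  P = {2,7}:  v_{2} + v_{7} = 0  →  sig = (2;())
  P = {8,9}:  v_{8} + v_{9} = 0  →  sig = (2;())
  P = {3,6}:  v_{3} + v_{6} = v_{1}  →  sig = (2;(1))
  P = {5,6}:  v_{5} + v_{6} = v_{7}  →  sig = (2;(1))
  P = {0,7}:  v_{0} + v_{7} = v_{3} + v_{9}  →  sig = (2;(1,1))
  P = {0,8}:  v_{0} + v_{8} = v_{2} + v_{3}  →  sig = (2;(1,1))
  P = {1,5}:  v_{1} + v_{5} = v_{3} + v_{7}  →  sig = (2;(1,1))
  P = {2,5}:  v_{2} + v_{5} = v_{3} + v_{4}  →  sig = (2;(1,1))
  P = {0,6}:  v_{0} + v_{6} = v_{1} + v_{2} + v_{9}  →  sig = (2;(1,1,1))
  P = {0,5}:  v_{0} + v_{5} = 2·v_{3} + v_{4} + v_{9}  →  sig = (2;(1,1,2))
  P = {2,3,9}:  v_{2} + v_{3} + v_{9} = v_{0}  →  sig = (3;(1))
  P = {3,4,7}:  v_{3} + v_{4} + v_{7} = v_{5}  →  sig = (3;(1))

so the primitive-relation signature multiset is
[(2;()), (2;()), (2;()), (2;(1)), (2;(1)), (2;(1,1)), (2;(1,1)), (2;(1,1)), (2;(1,1)), (2;(1,1,1)), (2;(1,1,2)), (3;(1)), (3;(1))]


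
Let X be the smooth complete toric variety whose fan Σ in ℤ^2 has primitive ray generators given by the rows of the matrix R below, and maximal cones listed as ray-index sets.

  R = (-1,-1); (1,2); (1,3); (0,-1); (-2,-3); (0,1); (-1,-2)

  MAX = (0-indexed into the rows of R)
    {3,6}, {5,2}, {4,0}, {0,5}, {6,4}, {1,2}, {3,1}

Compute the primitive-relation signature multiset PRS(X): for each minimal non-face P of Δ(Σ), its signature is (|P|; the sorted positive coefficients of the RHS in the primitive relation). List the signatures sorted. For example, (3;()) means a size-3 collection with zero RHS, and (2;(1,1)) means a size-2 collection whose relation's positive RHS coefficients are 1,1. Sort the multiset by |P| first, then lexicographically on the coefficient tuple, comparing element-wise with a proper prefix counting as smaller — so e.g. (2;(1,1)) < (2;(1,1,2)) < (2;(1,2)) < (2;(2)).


14 minimal non-faces of Δ(Σ) (on 7 rays):

  P = {1,6}:  v_{1} + v_{6} = 0 ; sig = (2;())
  P = {3,5}:  v_{3} + v_{5} = 0 ; sig = (2;())
  P = {0,1}:  v_{0} + v_{1} = v_{5} ; sig = (2;(1))
  P = {0,3}:  v_{0} + v_{3} = v_{6} ; sig = (2;(1))
  P = {0,6}:  v_{0} + v_{6} = v_{4} ; sig = (2;(1))
  P = {1,4}:  v_{1} + v_{4} = v_{0} ; sig = (2;(1))
  P = {1,5}:  v_{1} + v_{5} = v_{2} ; sig = (2;(1))
  P = {2,3}:  v_{2} + v_{3} = v_{1} ; sig = (2;(1))
  P = {2,6}:  v_{2} + v_{6} = v_{5} ; sig = (2;(1))
  P = {5,6}:  v_{5} + v_{6} = v_{0} ; sig = (2;(1))
  P = {2,4}:  v_{2} + v_{4} = v_{0} + v_{5} ; sig = (2;(1,1))
  P = {0,2}:  v_{0} + v_{2} = 2·v_{5} ; sig = (2;(2))
  P = {3,4}:  v_{3} + v_{4} = 2·v_{6} ; sig = (2;(2))
  P = {4,5}:  v_{4} + v_{5} = 2·v_{0} ; sig = (2;(2))

Hence PRS(X_Σ) =
    (2;())
    (2;())
    (2;(1))
    (2;(1))
    (2;(1))
    (2;(1))
    (2;(1))
    (2;(1))
    (2;(1))
    (2;(1))
    (2;(1,1))
    (2;(2))
    (2;(2))
    (2;(2))


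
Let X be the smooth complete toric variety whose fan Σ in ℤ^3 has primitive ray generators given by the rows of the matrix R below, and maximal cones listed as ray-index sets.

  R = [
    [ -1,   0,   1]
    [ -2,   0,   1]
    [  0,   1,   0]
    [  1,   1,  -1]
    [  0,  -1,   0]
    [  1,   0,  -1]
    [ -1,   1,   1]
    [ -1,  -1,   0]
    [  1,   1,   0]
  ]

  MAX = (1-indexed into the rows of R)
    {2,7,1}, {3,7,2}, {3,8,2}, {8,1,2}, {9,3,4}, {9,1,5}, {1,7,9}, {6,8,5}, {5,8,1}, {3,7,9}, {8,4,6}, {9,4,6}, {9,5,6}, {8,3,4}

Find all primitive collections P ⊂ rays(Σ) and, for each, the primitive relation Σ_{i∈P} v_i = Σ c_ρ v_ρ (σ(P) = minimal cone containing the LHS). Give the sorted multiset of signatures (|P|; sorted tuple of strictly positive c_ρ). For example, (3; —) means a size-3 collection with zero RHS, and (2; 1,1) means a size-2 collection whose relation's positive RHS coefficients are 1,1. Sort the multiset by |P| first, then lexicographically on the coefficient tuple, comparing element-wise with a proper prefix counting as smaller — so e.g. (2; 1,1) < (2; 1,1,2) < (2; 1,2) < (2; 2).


15 collections generate NE(X_Σ); each relation:

  • {1,6}:  v_{1} + v_{6} = 0  →  sig = (2; —)
  • {3,5}:  v_{3} + v_{5} = 0  →  sig = (2; —)
  • {8,9}:  v_{8} + v_{9} = 0  →  sig = (2; —)
  • {1,3}:  v_{1} + v_{3} = v_{7}  →  sig = (2; 1)
  • {1,4}:  v_{1} + v_{4} = v_{3}  →  sig = (2; 1)
  • {2,9}:  v_{2} + v_{9} = v_{7}  →  sig = (2; 1)
  • {3,6}:  v_{3} + v_{6} = v_{4}  →  sig = (2; 1)
  • {4,5}:  v_{4} + v_{5} = v_{6}  →  sig = (2; 1)
  • {5,7}:  v_{5} + v_{7} = v_{1}  →  sig = (2; 1)
  • {6,7}:  v_{6} + v_{7} = v_{3}  →  sig = (2; 1)
  • {7,8}:  v_{7} + v_{8} = v_{2}  →  sig = (2; 1)
  • {2,5}:  v_{2} + v_{5} = v_{1} + v_{8}  →  sig = (2; 1,1)
  • {2,6}:  v_{2} + v_{6} = v_{3} + v_{8}  →  sig = (2; 1,1)
  • {2,4}:  v_{2} + v_{4} = 2·v_{3} + v_{8}  →  sig = (2; 1,2)
  • {4,7}:  v_{4} + v_{7} = 2·v_{3}  →  sig = (2; 2)

Sorted signature multiset PRS(X):
    |P|=2: 15 collections, coeffs (), (), (), (1), (1), (1), (1), (1), (1), (1), (1), (1,1), (1,1), (1,2), (2)


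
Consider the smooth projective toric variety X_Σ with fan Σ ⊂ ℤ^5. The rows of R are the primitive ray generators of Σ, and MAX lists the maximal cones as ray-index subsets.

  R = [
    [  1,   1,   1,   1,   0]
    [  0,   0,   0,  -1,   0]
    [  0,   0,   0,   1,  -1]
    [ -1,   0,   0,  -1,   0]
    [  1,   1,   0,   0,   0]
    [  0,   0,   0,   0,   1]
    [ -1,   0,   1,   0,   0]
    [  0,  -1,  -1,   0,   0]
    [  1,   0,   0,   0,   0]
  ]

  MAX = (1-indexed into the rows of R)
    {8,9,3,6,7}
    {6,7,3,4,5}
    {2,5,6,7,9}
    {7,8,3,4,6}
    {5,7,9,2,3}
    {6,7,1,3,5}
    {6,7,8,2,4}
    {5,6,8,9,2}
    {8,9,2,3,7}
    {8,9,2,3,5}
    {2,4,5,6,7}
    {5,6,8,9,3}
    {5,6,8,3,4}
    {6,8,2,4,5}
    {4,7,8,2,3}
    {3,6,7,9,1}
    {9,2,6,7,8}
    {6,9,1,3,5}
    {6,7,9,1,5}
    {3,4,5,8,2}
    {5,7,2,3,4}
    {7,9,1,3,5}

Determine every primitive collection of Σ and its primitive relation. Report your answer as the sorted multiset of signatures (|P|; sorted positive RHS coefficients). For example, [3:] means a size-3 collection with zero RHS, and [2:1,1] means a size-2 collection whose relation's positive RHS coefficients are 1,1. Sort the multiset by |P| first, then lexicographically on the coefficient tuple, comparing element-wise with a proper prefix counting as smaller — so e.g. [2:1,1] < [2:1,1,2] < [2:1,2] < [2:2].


Δ(Σ) — 9 vertices, 7 min non-faces:

  {4,9}:  v_{4} + v_{9} = v_{2} — sig = [2:1]
  {1,4}:  v_{1} + v_{4} = v_{5} + v_{7} — sig = [2:1,1]
  {1,2}:  v_{1} + v_{2} = v_{5} + v_{7} + v_{9} — sig = [2:1,1,1]
  {1,8}:  v_{1} + v_{8} = v_{3} + v_{6} + v_{9} — sig = [2:1,1,1]
  {2,3,6}:  v_{2} + v_{3} + v_{6} = 0 — sig = [3:]
  {5,7,8}:  v_{5} + v_{7} + v_{8} = 0 — sig = [3:]
  {3,5,6,7,9}:  v_{3} + v_{5} + v_{6} + v_{7} + v_{9} = v_{1} — sig = [5:1]

so the primitive-relation signature multiset is
{ [2:1],  [2:1,1],  [2:1,1,1] ×2,  [3:] ×2,  [5:1] }


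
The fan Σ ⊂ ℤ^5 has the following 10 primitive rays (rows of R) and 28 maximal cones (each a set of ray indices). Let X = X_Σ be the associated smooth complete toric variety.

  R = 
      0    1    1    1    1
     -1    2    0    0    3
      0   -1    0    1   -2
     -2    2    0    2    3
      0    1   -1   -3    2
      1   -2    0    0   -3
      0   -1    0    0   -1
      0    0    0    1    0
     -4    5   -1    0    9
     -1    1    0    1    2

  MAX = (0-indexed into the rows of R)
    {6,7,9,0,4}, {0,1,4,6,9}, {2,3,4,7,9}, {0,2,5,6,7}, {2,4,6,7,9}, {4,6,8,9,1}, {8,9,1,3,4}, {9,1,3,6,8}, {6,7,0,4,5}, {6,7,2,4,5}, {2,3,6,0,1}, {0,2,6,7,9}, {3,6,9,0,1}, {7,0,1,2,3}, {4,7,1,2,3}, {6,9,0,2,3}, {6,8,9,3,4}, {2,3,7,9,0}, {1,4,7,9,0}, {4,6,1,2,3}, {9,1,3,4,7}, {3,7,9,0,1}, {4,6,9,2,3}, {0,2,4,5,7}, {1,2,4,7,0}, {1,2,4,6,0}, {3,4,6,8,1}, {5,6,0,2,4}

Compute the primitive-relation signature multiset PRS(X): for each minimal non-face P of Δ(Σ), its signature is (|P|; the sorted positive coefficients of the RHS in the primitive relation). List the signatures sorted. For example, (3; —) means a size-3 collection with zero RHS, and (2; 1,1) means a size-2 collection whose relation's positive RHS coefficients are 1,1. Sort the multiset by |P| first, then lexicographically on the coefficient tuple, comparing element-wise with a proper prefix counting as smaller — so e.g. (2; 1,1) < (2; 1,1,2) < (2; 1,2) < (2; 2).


14 collections generate NE(X_Σ); each relation:

  {1,5}:  v_{1} + v_{5} = 0  ⟹  sig = (2; —)
  {3,5}:  v_{3} + v_{5} = v_{2} + v_{9}  ⟹  sig = (2; 1,1)
  {5,9}:  v_{5} + v_{9} = v_{6} + v_{7}  ⟹  sig = (2; 1,1)
  {5,8}:  v_{5} + v_{8} = v_{3} + v_{4} + v_{6} + v_{9}  ⟹  sig = (2; 1,1,1,1)
  {2,8}:  v_{2} + v_{8} = 2·v_{3} + v_{4} + v_{6}  ⟹  sig = (2; 1,1,2)
  {7,8}:  v_{7} + v_{8} = v_{3} + v_{4} + 2·v_{9}  ⟹  sig = (2; 1,1,2)
  {0,8}:  v_{0} + v_{8} = 3·v_{1} + v_{6} + v_{9}  ⟹  sig = (2; 1,1,3)
  {1,2,9}:  v_{1} + v_{2} + v_{9} = v_{3}  ⟹  sig = (3; 1)
  {1,6,7}:  v_{1} + v_{6} + v_{7} = v_{9}  ⟹  sig = (3; 1)
  {3,6,7}:  v_{3} + v_{6} + v_{7} = v_{2} + 2·v_{9}  ⟹  sig = (3; 1,2)
  {0,3,4}:  v_{0} + v_{3} + v_{4} = 2·v_{1}  ⟹  sig = (3; 2)
  {0,2,4,9}:  v_{0} + v_{2} + v_{4} + v_{9} = v_{1}  ⟹  sig = (4; 1)
  {0,2,4,6,7}:  v_{0} + v_{2} + v_{4} + v_{6} + v_{7} = 0  ⟹  sig = (5; —)
  {1,3,4,6,9}:  v_{1} + v_{3} + v_{4} + v_{6} + v_{9} = v_{8}  ⟹  sig = (5; 1)

so the primitive-relation signature multiset is
{ (2; —),  (2; 1,1) ×2,  (2; 1,1,1,1),  (2; 1,1,2) ×2,  (2; 1,1,3),  (3; 1) ×2,  (3; 1,2),  (3; 2),  (4; 1),  (5; —),  (5; 1) }


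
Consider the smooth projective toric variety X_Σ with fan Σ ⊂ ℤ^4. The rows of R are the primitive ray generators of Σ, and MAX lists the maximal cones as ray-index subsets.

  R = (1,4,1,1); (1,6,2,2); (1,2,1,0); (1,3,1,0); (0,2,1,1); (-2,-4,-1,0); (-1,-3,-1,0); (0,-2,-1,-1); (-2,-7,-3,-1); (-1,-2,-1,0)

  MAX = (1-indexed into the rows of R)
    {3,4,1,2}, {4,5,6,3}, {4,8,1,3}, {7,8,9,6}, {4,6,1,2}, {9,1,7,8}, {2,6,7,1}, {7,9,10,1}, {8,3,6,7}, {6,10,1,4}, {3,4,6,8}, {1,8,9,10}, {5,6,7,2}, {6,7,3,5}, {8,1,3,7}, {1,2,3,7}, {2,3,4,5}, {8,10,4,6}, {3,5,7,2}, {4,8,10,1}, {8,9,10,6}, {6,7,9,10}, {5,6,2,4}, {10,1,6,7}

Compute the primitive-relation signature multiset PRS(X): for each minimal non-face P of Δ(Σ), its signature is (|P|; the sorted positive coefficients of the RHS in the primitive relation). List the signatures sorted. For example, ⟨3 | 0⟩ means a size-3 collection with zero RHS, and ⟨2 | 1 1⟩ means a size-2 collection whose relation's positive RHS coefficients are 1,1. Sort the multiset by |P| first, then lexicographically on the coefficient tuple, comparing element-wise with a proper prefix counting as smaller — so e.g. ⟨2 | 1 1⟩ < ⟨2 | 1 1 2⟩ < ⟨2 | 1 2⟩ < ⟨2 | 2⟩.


Σ has 16 primitive collections:

  P={3,10}:  v_{3} + v_{10} = 0 ; sig = ⟨2 | 0⟩
  P={4,7}:  v_{4} + v_{7} = 0 ; sig = ⟨2 | 0⟩
  P={5,8}:  v_{5} + v_{8} = 0 ; sig = ⟨2 | 0⟩
  P={1,5}:  v_{1} + v_{5} = v_{2} ; sig = ⟨2 | 1⟩
  P={2,8}:  v_{2} + v_{8} = v_{1} ; sig = ⟨2 | 1⟩
  P={3,9}:  v_{3} + v_{9} = v_{7} + v_{8} ; sig = ⟨2 | 1 1⟩
  P={4,9}:  v_{4} + v_{9} = v_{8} + v_{10} ; sig = ⟨2 | 1 1⟩
  P={5,9}:  v_{5} + v_{9} = v_{7} + v_{10} ; sig = ⟨2 | 1 1⟩
  P={5,10}:  v_{5} + v_{10} = v_{1} + v_{6} ; sig = ⟨2 | 1 1⟩
  P={2,9}:  v_{2} + v_{9} = v_{1} + v_{7} + v_{10} ; sig = ⟨2 | 1 1 1⟩
  P={2,10}:  v_{2} + v_{10} = 2·v_{1} + v_{6} ; sig = ⟨2 | 1 2⟩
  P={1,3,6}:  v_{1} + v_{3} + v_{6} = v_{5} ; sig = ⟨3 | 1⟩
  P={1,6,8}:  v_{1} + v_{6} + v_{8} = v_{10} ; sig = ⟨3 | 1⟩
  P={7,8,10}:  v_{7} + v_{8} + v_{10} = v_{9} ; sig = ⟨3 | 1⟩
  P={1,6,9}:  v_{1} + v_{6} + v_{9} = v_{7} + 2·v_{10} ; sig = ⟨3 | 1 2⟩
  P={2,3,6}:  v_{2} + v_{3} + v_{6} = 2·v_{5} ; sig = ⟨3 | 2⟩

Sorted signature multiset PRS(X):
    |P|=2: 11 collections, coeffs (), (), (), (1), (1), (1,1), (1,1), (1,1), (1,1), (1,1,1), (1,2)
    |P|=3: 5 collections, coeffs (1), (1), (1), (1,2), (2)


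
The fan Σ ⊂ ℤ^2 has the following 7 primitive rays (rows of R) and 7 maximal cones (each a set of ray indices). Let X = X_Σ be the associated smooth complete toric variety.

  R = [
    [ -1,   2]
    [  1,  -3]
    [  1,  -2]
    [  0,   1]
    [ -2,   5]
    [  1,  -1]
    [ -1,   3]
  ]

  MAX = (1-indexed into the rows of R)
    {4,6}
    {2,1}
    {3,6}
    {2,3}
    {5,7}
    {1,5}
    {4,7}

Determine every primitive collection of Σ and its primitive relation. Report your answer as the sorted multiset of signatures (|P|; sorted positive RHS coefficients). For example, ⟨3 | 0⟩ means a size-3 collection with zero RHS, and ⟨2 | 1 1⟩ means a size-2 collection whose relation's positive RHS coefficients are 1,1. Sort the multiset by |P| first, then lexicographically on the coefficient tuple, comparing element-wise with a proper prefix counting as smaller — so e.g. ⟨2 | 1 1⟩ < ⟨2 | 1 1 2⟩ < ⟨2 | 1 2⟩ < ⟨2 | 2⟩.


Σ has 14 primitive collections:

  P = {1,3}:  v_{1} + v_{3} = 0 ; sig = ⟨2 | 0⟩
  P = {2,7}:  v_{2} + v_{7} = 0 ; sig = ⟨2 | 0⟩
  P = {1,4}:  v_{1} + v_{4} = v_{7} ; sig = ⟨2 | 1⟩
  P = {1,6}:  v_{1} + v_{6} = v_{4} ; sig = ⟨2 | 1⟩
  P = {1,7}:  v_{1} + v_{7} = v_{5} ; sig = ⟨2 | 1⟩
  P = {2,4}:  v_{2} + v_{4} = v_{3} ; sig = ⟨2 | 1⟩
  P = {2,5}:  v_{2} + v_{5} = v_{1} ; sig = ⟨2 | 1⟩
  P = {3,4}:  v_{3} + v_{4} = v_{6} ; sig = ⟨2 | 1⟩
  P = {3,5}:  v_{3} + v_{5} = v_{7} ; sig = ⟨2 | 1⟩
  P = {3,7}:  v_{3} + v_{7} = v_{4} ; sig = ⟨2 | 1⟩
  P = {5,6}:  v_{5} + v_{6} = v_{4} + v_{7} ; sig = ⟨2 | 1 1⟩
  P = {2,6}:  v_{2} + v_{6} = 2·v_{3} ; sig = ⟨2 | 2⟩
  P = {4,5}:  v_{4} + v_{5} = 2·v_{7} ; sig = ⟨2 | 2⟩
  P = {6,7}:  v_{6} + v_{7} = 2·v_{4} ; sig = ⟨2 | 2⟩

Hence PRS(X_Σ) =
    ⟨2 | 0⟩
    ⟨2 | 0⟩
    ⟨2 | 1⟩
    ⟨2 | 1⟩
    ⟨2 | 1⟩
    ⟨2 | 1⟩
    ⟨2 | 1⟩
    ⟨2 | 1⟩
    ⟨2 | 1⟩
    ⟨2 | 1⟩
    ⟨2 | 1 1⟩
    ⟨2 | 2⟩
    ⟨2 | 2⟩
    ⟨2 | 2⟩


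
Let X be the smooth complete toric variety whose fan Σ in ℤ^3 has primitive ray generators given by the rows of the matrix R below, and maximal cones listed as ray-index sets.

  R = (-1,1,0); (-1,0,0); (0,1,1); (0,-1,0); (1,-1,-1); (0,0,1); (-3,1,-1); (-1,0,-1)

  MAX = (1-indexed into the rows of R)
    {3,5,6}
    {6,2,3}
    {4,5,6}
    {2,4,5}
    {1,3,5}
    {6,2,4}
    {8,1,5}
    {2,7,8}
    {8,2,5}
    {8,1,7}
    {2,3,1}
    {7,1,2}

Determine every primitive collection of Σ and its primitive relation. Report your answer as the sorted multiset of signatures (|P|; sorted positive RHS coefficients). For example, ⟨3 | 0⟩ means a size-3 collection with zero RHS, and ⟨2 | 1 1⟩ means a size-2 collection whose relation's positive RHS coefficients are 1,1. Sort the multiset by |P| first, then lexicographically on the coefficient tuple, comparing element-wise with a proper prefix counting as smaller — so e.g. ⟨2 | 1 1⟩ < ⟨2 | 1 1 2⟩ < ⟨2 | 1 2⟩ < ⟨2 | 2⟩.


|primitive collections| = 14. Relations:

  {1,4}:  v_{1} + v_{4} = v_{2}  →  sig = ⟨2 | 1⟩
  {3,4}:  v_{3} + v_{4} = v_{6}  →  sig = ⟨2 | 1⟩
  {3,8}:  v_{3} + v_{8} = v_{1}  →  sig = ⟨2 | 1⟩
  {6,8}:  v_{6} + v_{8} = v_{2}  →  sig = ⟨2 | 1⟩
  {1,6}:  v_{1} + v_{6} = v_{2} + v_{3}  →  sig = ⟨2 | 1 1⟩
  {3,7}:  v_{3} + v_{7} = 2·v_{1} + v_{2}  →  sig = ⟨2 | 1 2⟩
  {4,7}:  v_{4} + v_{7} = 2·v_{2} + v_{8}  →  sig = ⟨2 | 1 2⟩
  {4,8}:  v_{4} + v_{8} = 2·v_{2} + v_{5}  →  sig = ⟨2 | 1 2⟩
  {6,7}:  v_{6} + v_{7} = v_{1} + 2·v_{2}  →  sig = ⟨2 | 1 2⟩
  {5,7}:  v_{5} + v_{7} = 2·v_{8}  →  sig = ⟨2 | 2⟩
  {2,3,5}:  v_{2} + v_{3} + v_{5} = 0  →  sig = ⟨3 | 0⟩
  {1,2,5}:  v_{1} + v_{2} + v_{5} = v_{8}  →  sig = ⟨3 | 1⟩
  {1,2,8}:  v_{1} + v_{2} + v_{8} = v_{7}  →  sig = ⟨3 | 1⟩
  {2,5,6}:  v_{2} + v_{5} + v_{6} = v_{4}  →  sig = ⟨3 | 1⟩

Hence PRS(X_Σ) =
    |P|=2: 10 collections, coeffs (1), (1), (1), (1), (1,1), (1,2), (1,2), (1,2), (1,2), (2)
    |P|=3: 4 collections, coeffs (), (1), (1), (1)


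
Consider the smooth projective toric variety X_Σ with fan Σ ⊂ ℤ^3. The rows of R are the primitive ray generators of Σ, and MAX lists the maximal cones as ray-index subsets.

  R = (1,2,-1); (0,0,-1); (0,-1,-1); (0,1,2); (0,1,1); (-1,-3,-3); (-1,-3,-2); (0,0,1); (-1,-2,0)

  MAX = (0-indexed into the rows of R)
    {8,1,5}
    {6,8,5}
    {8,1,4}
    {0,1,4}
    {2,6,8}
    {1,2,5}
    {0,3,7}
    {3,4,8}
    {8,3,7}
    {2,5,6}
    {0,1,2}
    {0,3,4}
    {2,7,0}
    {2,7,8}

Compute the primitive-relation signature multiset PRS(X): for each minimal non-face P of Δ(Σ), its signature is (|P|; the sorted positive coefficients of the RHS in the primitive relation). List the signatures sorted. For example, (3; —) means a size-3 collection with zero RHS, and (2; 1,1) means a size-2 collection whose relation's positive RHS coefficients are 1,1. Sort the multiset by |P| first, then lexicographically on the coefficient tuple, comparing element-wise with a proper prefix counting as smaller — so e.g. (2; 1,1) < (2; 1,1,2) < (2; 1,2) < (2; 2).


The 17 primitive collections of Σ (r=9, n=3):

  • {1,7}:  v_{1} + v_{7} = 0  ⟹  sig = (2; —)
  • {2,4}:  v_{2} + v_{4} = 0  ⟹  sig = (2; —)
  • {0,8}:  v_{0} + v_{8} = v_{1}  ⟹  sig = (2; 1)
  • {1,3}:  v_{1} + v_{3} = v_{4}  ⟹  sig = (2; 1)
  • {1,6}:  v_{1} + v_{6} = v_{5}  ⟹  sig = (2; 1)
  • {2,3}:  v_{2} + v_{3} = v_{7}  ⟹  sig = (2; 1)
  • {3,6}:  v_{3} + v_{6} = v_{8}  ⟹  sig = (2; 1)
  • {4,7}:  v_{4} + v_{7} = v_{3}  ⟹  sig = (2; 1)
  • {5,7}:  v_{5} + v_{7} = v_{6}  ⟹  sig = (2; 1)
  • {3,5}:  v_{3} + v_{5} = v_{1} + v_{8}  ⟹  sig = (2; 1,1)
  • {4,6}:  v_{4} + v_{6} = v_{1} + v_{8}  ⟹  sig = (2; 1,1)
  • {6,7}:  v_{6} + v_{7} = v_{2} + v_{8}  ⟹  sig = (2; 1,1)
  • {0,6}:  v_{0} + v_{6} = 2·v_{1} + v_{2}  ⟹  sig = (2; 1,2)
  • {4,5}:  v_{4} + v_{5} = 2·v_{1} + v_{8}  ⟹  sig = (2; 1,2)
  • {0,5}:  v_{0} + v_{5} = 3·v_{1} + v_{2}  ⟹  sig = (2; 1,3)
  • {1,2,8}:  v_{1} + v_{2} + v_{8} = v_{6}  ⟹  sig = (3; 1)
  • {2,5,8}:  v_{2} + v_{5} + v_{8} = 2·v_{6}  ⟹  sig = (3; 2)

Signatures (|P|; sorted positive RHS coefficients), sorted:
    |P|=2: 15 collections, coeffs (), (), (1), (1), (1), (1), (1), (1), (1), (1,1), (1,1), (1,1), (1,2), (1,2), (1,3)
    |P|=3: 2 collections, coeffs (1), (2)
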